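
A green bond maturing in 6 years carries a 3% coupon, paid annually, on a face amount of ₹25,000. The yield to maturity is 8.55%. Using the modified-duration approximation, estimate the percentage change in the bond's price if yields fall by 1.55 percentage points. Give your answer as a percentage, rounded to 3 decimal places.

Periodic yield y = 0.0855. Modified duration first:
  t   CF        PV=CF/(1+0.0855)^t    t·PV
  1       750.00       690.9258       690.9258
  2       750.00       636.5047     1,273.0094
  3       750.00       586.3701     1,759.1102
  4       750.00       540.1843     2,160.7372
  5       750.00       497.6364     2,488.1819
  6    25,750.00    15,739.7658    94,438.5949
  Σ                 18,691.3871   102,810.5594
P = 18,691.3871; D_Mac = 5.50042 yrs; D_mod = 5.50042/(1+0.0855) = 5.06718 yrs.
ΔP/P ≈ -D_mod · Δy = -5.06718 × (-0.0155) = +0.078541 = +7.8541%.

+7.854%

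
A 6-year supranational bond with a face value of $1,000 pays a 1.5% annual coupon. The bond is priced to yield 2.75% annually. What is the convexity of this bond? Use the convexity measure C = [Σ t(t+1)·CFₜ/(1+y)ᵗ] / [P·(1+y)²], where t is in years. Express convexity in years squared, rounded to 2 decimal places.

With y = 0.0275:
  t   CF        PV=CF/(1+0.0275)^t    t·PV        t(t+1)·PV
  1        15.00        14.5985        14.5985          29.1971
  2        15.00        14.2078        28.4156          85.2469
  3        15.00        13.8276        41.4827         165.9308
  4        15.00        13.4575        53.8299         269.1497
  5        15.00        13.0973        65.4865         392.9193
  6     1,015.00       862.5317     5,175.1901      36,226.3309
  Σ                    931.7204     5,379.0035      37,168.7747
P = 931.7204.
Convexity = Σ t(t+1)·PV / [P·(1+y)²] = 37,168.7747 / (931.7204 × 1.055756) = 37.78583.

37.79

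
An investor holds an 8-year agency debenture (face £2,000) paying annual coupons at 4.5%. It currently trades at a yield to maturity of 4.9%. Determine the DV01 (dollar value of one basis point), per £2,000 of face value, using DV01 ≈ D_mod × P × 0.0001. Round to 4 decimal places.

Periodic yield y = 0.049.
  t   CF        PV=CF/(1+0.049)^t    t·PV
  1        90.00        85.7960        85.7960
  2        90.00        81.7884       163.5767
  3        90.00        77.9679       233.9038
  4        90.00        74.3260       297.3039
  5        90.00        70.8541       354.2706
  6        90.00        67.5444       405.2666
  7        90.00        64.3894       450.7255
  8     2,090.00     1,425.4185    11,403.3477
  Σ                  1,948.0846    13,394.1908
P = 1,948.0846; D_Mac = 6.87557 yrs; D_mod = 6.55440 yrs.
DV01 ≈ 6.55440 × 1,948.0846 × 0.0001 = 1.276853.

£1.2769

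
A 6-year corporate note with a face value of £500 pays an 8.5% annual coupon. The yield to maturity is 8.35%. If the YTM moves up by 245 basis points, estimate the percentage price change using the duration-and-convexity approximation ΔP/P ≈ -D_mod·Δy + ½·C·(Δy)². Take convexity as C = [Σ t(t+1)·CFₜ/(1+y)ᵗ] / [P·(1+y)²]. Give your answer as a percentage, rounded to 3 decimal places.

With y = 0.0835:
  t   CF        PV=CF/(1+0.0835)^t    t·PV        t(t+1)·PV
  1        42.50        39.2247        39.2247          78.4495
  2        42.50        36.2019        72.4038         217.2113
  3        42.50        33.4120       100.2359         400.9437
  4        42.50        30.8371       123.3483         616.7416
  5        42.50        28.4606       142.3031         853.8186
  6       542.50       335.2944     2,011.7662      14,082.3631
  Σ                    503.4307     2,489.2820      16,249.5278
P = 503.4307; D_Mac = 4.94464 yrs; D_mod = 4.56358 yrs; C = 27.49434.
Duration effect: -4.56358 × (+0.0245) = -0.111808
Convexity effect: 0.5 × 27.49434 × (0.0245)² = +0.0082517
ΔP/P ≈ -0.111808 + 0.0082517 = -0.103556 = -10.3556%.

-10.356%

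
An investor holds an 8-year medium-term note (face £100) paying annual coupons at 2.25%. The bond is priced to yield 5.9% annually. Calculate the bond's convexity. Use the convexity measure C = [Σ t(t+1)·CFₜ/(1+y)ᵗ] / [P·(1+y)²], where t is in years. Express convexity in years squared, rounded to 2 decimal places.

56.92

With y = 0.059:
  t   CF        PV=CF/(1+0.059)^t    t·PV        t(t+1)·PV
  1         2.25         2.1246         2.1246           4.2493
  2         2.25         2.0063         4.0126          12.0377
  3         2.25         1.8945         5.6835          22.7340
  4         2.25         1.7890         7.1558          35.7790
  5         2.25         1.6893         8.4464          50.6785
  6         2.25         1.5952         9.5710          66.9971
  7         2.25         1.5063        10.5441          84.3527
  8       102.25        64.6391       517.1132       4,654.0188
  Σ                     77.2443       564.6512       4,930.8471
P = 77.2443.
Convexity = Σ t(t+1)·PV / [P·(1+y)²] = 4,930.8471 / (77.2443 × 1.121481) = 56.91979.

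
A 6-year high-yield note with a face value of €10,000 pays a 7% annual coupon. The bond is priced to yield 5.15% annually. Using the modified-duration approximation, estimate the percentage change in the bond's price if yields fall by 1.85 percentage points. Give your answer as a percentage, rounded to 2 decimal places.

+9.05%

Periodic yield y = 0.0515. Modified duration first:
  t   CF        PV=CF/(1+0.0515)^t    t·PV
  1       700.00       665.7156       665.7156
  2       700.00       633.1105     1,266.2209
  3       700.00       602.1022     1,806.3066
  4       700.00       572.6126     2,290.4506
  5       700.00       544.5674     2,722.8371
  6    10,700.00     7,916.4070    47,498.4422
  Σ                 10,934.5154    56,249.9730
P = 10,934.5154; D_Mac = 5.14426 yrs; D_mod = 5.14426/(1+0.0515) = 4.89230 yrs.
ΔP/P ≈ -D_mod · Δy = -4.89230 × (-0.0185) = +0.090508 = +9.0508%.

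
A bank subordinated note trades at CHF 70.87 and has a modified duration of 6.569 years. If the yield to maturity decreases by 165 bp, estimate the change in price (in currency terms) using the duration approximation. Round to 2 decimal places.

+CHF 7.68

Duration approximation: ΔP/P ≈ -D_mod · Δy = -6.569 × (-0.0165) = +0.1083885.
ΔP ≈ 70.87 × (+0.1083885) = +7.681492995.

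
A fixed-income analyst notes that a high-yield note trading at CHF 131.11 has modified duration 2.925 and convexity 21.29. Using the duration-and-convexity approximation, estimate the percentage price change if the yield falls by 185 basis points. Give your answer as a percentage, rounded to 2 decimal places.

+5.78%

Duration effect: -D_mod·Δy = -2.925 × (-0.0185) = +0.0541125
Convexity effect: ½·C·(Δy)² = 0.5 × 21.29 × (-0.0185)² = +0.00364325125
ΔP/P ≈ +0.0541125 + 0.00364325125 = +0.05775575125
= +5.775575125%.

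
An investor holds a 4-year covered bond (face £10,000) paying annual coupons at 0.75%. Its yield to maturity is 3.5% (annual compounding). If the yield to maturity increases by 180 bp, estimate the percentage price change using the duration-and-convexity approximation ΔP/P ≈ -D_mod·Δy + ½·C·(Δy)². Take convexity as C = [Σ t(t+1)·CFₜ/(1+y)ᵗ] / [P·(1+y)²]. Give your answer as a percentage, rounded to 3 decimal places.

With y = 0.035:
  t   CF        PV=CF/(1+0.035)^t    t·PV        t(t+1)·PV
  1        75.00        72.4638        72.4638         144.9275
  2        75.00        70.0133       140.0266         420.0798
  3        75.00        67.6457       202.9371         811.7484
  4    10,075.00     8,779.7804    35,119.1218     175,595.6089
  Σ                  8,989.9032    35,534.5493     176,972.3647
P = 8,989.9032; D_Mac = 3.95272 yrs; D_mod = 3.81905 yrs; C = 18.37679.
Duration effect: -3.81905 × (+0.018) = -0.068743
Convexity effect: 0.5 × 18.37679 × (0.018)² = +0.0029770
ΔP/P ≈ -0.068743 + 0.0029770 = -0.065766 = -6.5766%.

-6.577%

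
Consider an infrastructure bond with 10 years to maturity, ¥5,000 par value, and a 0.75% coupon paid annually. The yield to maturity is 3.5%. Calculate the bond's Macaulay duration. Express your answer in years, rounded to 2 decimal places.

Periodic yield y = 0.035. Discount each cash flow and weight by its year:
  t   CF        PV=CF/(1+0.035)^t    t·PV
  1        37.50        36.2319        36.2319
  2        37.50        35.0067        70.0133
  3        37.50        33.8229       101.4686
  4        37.50        32.6791       130.7163
  5        37.50        31.5740       157.8700
  6        37.50        30.5063       183.0376
  7        37.50        29.4747       206.3226
  8        37.50        28.4779       227.8235
  9        37.50        27.5149       247.6342
  10    5,037.50     3,571.1785    35,711.7852
  Σ                  3,856.4668    37,072.9032
Price P = Σ PV = 3,856.4668.
Macaulay duration = Σ(t·PV) / P = 37,072.9032 / 3,856.4668 = 9.61318 years.

9.61 years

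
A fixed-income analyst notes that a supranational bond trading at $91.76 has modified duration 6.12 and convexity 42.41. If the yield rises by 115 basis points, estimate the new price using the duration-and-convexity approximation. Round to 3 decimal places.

$85.559

Duration effect: -D_mod·Δy = -6.12 × (+0.0115) = -0.070380
Convexity effect: ½·C·(Δy)² = 0.5 × 42.41 × (0.0115)² = +0.00280436125
ΔP/P ≈ -0.070380 + 0.00280436125 = -0.06757563875
New price ≈ 91.76 × (1 - 0.06757563875) = 85.5592593883.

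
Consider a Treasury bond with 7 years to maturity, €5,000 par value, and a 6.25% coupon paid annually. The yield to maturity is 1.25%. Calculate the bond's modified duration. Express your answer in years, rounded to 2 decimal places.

Periodic yield y = 0.0125. First find Macaulay duration:
  t   CF        PV=CF/(1+0.0125)^t    t·PV
  1       312.50       308.6420       308.6420
  2       312.50       304.8316       609.6632
  3       312.50       301.0682       903.2047
  4       312.50       297.3513     1,189.4053
  5       312.50       293.6803     1,468.4017
  6       312.50       290.0546     1,740.3279
  7     5,312.50     4,870.0534    34,090.3735
  Σ                  6,665.6815    40,310.0182
P = 6,665.6815; Macaulay duration = 40,310.0182 / 6,665.6815 = 6.04740 years.
Modified duration = D_Mac / (1 + y) = 6.04740 / 1.0125 = 5.97274 years.

5.97 years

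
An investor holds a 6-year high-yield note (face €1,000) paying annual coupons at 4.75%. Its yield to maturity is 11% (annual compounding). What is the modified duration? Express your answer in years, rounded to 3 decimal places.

4.716 years

Periodic yield y = 0.11. First find Macaulay duration:
  t   CF        PV=CF/(1+0.11)^t    t·PV
  1        47.50        42.7928        42.7928
  2        47.50        38.5521        77.1041
  3        47.50        34.7316       104.1948
  4        47.50        31.2897       125.1589
  5        47.50        28.1889       140.9447
  6     1,047.50       560.0363     3,360.2177
  Σ                    735.5914     3,850.4129
P = 735.5914; Macaulay duration = 3,850.4129 / 735.5914 = 5.23445 years.
Modified duration = D_Mac / (1 + y) = 5.23445 / 1.11 = 4.71572 years.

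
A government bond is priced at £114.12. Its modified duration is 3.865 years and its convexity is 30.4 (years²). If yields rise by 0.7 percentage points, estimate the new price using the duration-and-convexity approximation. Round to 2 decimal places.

Duration effect: -D_mod·Δy = -3.865 × (+0.007) = -0.027055
Convexity effect: ½·C·(Δy)² = 0.5 × 30.4 × (0.007)² = +0.0007448
ΔP/P ≈ -0.027055 + 0.0007448 = -0.0263102
New price ≈ 114.12 × (1 - 0.0263102) = 111.117479976.

£111.12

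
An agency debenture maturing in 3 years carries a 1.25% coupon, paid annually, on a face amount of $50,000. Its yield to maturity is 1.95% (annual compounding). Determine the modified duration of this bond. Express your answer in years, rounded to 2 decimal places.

Periodic yield y = 0.0195. First find Macaulay duration:
  t   CF        PV=CF/(1+0.0195)^t    t·PV
  1       625.00       613.0456       613.0456
  2       625.00       601.3199     1,202.6397
  3    50,625.00    47,775.2915   143,325.8746
  Σ                 48,989.6570   145,141.5600
P = 48,989.6570; Macaulay duration = 145,141.5600 / 48,989.6570 = 2.96270 years.
Modified duration = D_Mac / (1 + y) = 2.96270 / 1.0195 = 2.90603 years.

2.91 years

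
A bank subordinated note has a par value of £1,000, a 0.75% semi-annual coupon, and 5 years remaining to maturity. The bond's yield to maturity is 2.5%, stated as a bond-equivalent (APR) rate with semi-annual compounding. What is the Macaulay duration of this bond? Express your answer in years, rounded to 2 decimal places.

Periodic yield y = 0.0125. Discount each cash flow and weight by its period:
  t   CF        PV=CF/(1+0.0125)^t    t·PV
  1         3.75         3.7037         3.7037
  2         3.75         3.6580         7.3160
  3         3.75         3.6128        10.8385
  4         3.75         3.5682        14.2729
  5         3.75         3.5242        17.6208
  6         3.75         3.4807        20.8839
  7         3.75         3.4377        24.0638
  8         3.75         3.3952        27.1620
  9         3.75         3.3533        30.1799
  10    1,003.75       886.4929     8,864.9285
  Σ                    918.2266     9,020.9700
Price P = Σ PV = 918.2266.
Macaulay duration = Σ(t·PV) / P = 9,020.9700 / 918.2266 = 9.82434 half-year periods.
In years: 9.82434 / 2 = 4.91217 years.

4.91 years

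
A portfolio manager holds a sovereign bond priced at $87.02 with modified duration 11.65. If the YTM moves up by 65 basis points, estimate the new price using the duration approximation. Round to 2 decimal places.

$80.43

Duration approximation: ΔP/P ≈ -D_mod · Δy = -11.65 × (+0.0065) = -0.075725.
New price ≈ 87.02 × (1 - 0.075725) = 80.4304105.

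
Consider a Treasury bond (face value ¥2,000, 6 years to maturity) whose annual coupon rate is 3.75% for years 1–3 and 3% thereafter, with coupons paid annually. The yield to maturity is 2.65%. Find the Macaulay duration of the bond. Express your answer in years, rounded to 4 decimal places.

5.5105 years

Periodic yield y = 0.0265. Discount each cash flow and weight by its year:
  t   CF        PV=CF/(1+0.0265)^t    t·PV
  1        75.00        73.0638        73.0638
  2        75.00        71.1776       142.3552
  3        75.00        69.3401       208.0203
  4        60.00        54.0400       216.1600
  5        60.00        52.6449       263.2246
  6     2,060.00     1,760.8141    10,564.8844
  Σ                  2,081.0805    11,467.7083
Price P = Σ PV = 2,081.0805.
Macaulay duration = Σ(t·PV) / P = 11,467.7083 / 2,081.0805 = 5.51046 years.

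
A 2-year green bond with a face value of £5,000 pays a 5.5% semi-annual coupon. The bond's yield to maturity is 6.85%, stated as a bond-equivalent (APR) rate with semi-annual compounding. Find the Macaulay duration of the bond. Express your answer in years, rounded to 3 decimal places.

Periodic yield y = 0.03425. Discount each cash flow and weight by its period:
  t   CF        PV=CF/(1+0.03425)^t    t·PV
  1       137.50       132.9466       132.9466
  2       137.50       128.5439       257.0879
  3       137.50       124.2871       372.8613
  4     5,137.50     4,490.0349    17,960.1396
  Σ                  4,875.8125    18,723.0354
Price P = Σ PV = 4,875.8125.
Macaulay duration = Σ(t·PV) / P = 18,723.0354 / 4,875.8125 = 3.83998 half-year periods.
In years: 3.83998 / 2 = 1.91999 years.

1.920 years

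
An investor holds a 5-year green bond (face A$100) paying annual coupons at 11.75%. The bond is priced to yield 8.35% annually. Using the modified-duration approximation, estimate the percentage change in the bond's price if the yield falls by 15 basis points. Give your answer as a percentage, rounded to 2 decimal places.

Periodic yield y = 0.0835. Modified duration first:
  t   CF        PV=CF/(1+0.0835)^t    t·PV
  1        11.75        10.8445        10.8445
  2        11.75        10.0088        20.0175
  3        11.75         9.2374        27.7123
  4        11.75         8.5255        34.1022
  5       111.75        74.8347       374.1734
  Σ                    113.4509       466.8499
P = 113.4509; D_Mac = 4.11500 yrs; D_mod = 4.11500/(1+0.0835) = 3.79787 yrs.
ΔP/P ≈ -D_mod · Δy = -3.79787 × (-0.0015) = +0.005697 = +0.5697%.

+0.57%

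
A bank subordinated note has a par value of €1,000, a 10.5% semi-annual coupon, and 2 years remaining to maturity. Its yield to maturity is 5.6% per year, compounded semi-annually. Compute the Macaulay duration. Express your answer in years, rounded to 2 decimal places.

Periodic yield y = 0.028. Discount each cash flow and weight by its period:
  t   CF        PV=CF/(1+0.028)^t    t·PV
  1        52.50        51.0700        51.0700
  2        52.50        49.6790        99.3581
  3        52.50        48.3259       144.9777
  4     1,052.50       942.4312     3,769.7247
  Σ                  1,091.5061     4,065.1305
Price P = Σ PV = 1,091.5061.
Macaulay duration = Σ(t·PV) / P = 4,065.1305 / 1,091.5061 = 3.72433 half-year periods.
In years: 3.72433 / 2 = 1.86217 years.

1.86 years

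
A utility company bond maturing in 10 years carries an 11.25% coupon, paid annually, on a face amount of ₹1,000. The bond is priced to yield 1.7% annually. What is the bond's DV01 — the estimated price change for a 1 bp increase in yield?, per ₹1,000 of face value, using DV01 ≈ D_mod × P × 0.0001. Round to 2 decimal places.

₹1.37

Periodic yield y = 0.017.
  t   CF        PV=CF/(1+0.017)^t    t·PV
  1       112.50       110.6195       110.6195
  2       112.50       108.7704       217.5407
  3       112.50       106.9522       320.8566
  4       112.50       105.1644       420.6576
  5       112.50       103.4065       517.0324
  6       112.50       101.6780       610.0677
  7       112.50        99.9783       699.8483
  8       112.50        98.3071       786.4568
  9       112.50        96.6638       869.9744
  10    1,112.50       939.9191     9,399.1913
  Σ                  1,871.4592    13,952.2453
P = 1,871.4592; D_Mac = 7.45528 yrs; D_mod = 7.33065 yrs.
DV01 ≈ 7.33065 × 1,871.4592 × 0.0001 = 1.371902.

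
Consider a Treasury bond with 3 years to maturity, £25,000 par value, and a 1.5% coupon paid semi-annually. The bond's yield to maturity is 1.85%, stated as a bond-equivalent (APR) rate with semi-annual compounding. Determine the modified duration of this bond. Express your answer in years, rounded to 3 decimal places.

2.917 years

Periodic yield y = 0.00925. First find Macaulay duration:
  t   CF        PV=CF/(1+0.00925)^t    t·PV
  1       187.50       185.7815       185.7815
  2       187.50       184.0788       368.1576
  3       187.50       182.3917       547.1750
  4       187.50       180.7200       722.8800
  5       187.50       179.0637       895.3184
  6    25,187.50    23,833.7574   143,002.5446
  Σ                 24,745.7931   145,721.8571
P = 24,745.7931; Macaulay duration = 145,721.8571 / 24,745.7931 = 5.88875 half-year periods = 2.94438 years.
Modified duration = D_Mac / (1 + y) = 2.94438 / 1.00925 = 2.91739 years.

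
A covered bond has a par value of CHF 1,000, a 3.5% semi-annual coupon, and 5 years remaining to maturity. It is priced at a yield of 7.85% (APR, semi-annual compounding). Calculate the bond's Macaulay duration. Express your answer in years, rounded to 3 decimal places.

4.583 years

Periodic yield y = 0.03925. Discount each cash flow and weight by its period:
  t   CF        PV=CF/(1+0.03925)^t    t·PV
  1        17.50        16.8391        16.8391
  2        17.50        16.2031        32.4062
  3        17.50        15.5911        46.7734
  4        17.50        15.0023        60.0092
  5        17.50        14.4357        72.1785
  6        17.50        13.8905        83.3430
  7        17.50        13.3659        93.5612
  8        17.50        12.8611       102.8887
  9        17.50        12.3754       111.3782
  10    1,017.50       692.3634     6,923.6337
  Σ                    822.9275     7,543.0113
Price P = Σ PV = 822.9275.
Macaulay duration = Σ(t·PV) / P = 7,543.0113 / 822.9275 = 9.16607 half-year periods.
In years: 9.16607 / 2 = 4.58304 years.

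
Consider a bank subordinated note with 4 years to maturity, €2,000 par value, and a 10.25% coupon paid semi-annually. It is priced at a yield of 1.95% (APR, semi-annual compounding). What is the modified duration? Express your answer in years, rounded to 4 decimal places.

Periodic yield y = 0.00975. First find Macaulay duration:
  t   CF        PV=CF/(1+0.00975)^t    t·PV
  1       102.50       101.5103       101.5103
  2       102.50       100.5301       201.0602
  3       102.50        99.5594       298.6782
  4       102.50        98.5981       394.3923
  5       102.50        97.6460       488.2301
  6       102.50        96.7032       580.2190
  7       102.50        95.7694       670.3859
  8     2,102.50     1,945.4726    15,563.7805
  Σ                  2,635.7890    18,298.2565
P = 2,635.7890; Macaulay duration = 18,298.2565 / 2,635.7890 = 6.94223 half-year periods = 3.47112 years.
Modified duration = D_Mac / (1 + y) = 3.47112 / 1.00975 = 3.43760 years.

3.4376 years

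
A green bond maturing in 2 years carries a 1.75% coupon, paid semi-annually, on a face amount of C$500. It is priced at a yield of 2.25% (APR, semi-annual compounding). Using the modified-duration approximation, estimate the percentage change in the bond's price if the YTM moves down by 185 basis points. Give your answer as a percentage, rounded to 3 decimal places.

+3.611%

Periodic yield y = 0.01125. Modified duration first:
  t   CF        PV=CF/(1+0.01125)^t    t·PV
  1        4.375         4.3263         4.3263
  2        4.375         4.2782         8.5564
  3        4.375         4.2306        12.6918
  4      504.375       482.3024     1,929.2096
  Σ                    495.1375     1,954.7841
P = 495.1375; D_Mac = 3.94796 half-year periods = 1.97398 yrs; D_mod = 1.97398/(1+0.01125) = 1.95202 yrs.
ΔP/P ≈ -D_mod · Δy = -1.95202 × (-0.0185) = +0.036112 = +3.6112%.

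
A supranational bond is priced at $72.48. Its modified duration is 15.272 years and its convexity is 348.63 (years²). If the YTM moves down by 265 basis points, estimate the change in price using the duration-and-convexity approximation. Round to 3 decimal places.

Duration effect: -D_mod·Δy = -15.272 × (-0.0265) = +0.404708
Convexity effect: ½·C·(Δy)² = 0.5 × 348.63 × (-0.0265)² = +0.12241270875
ΔP/P ≈ +0.404708 + 0.12241270875 = +0.52712070875
ΔP ≈ 72.48 × (+0.52712070875) = +38.2057089702.

+$38.206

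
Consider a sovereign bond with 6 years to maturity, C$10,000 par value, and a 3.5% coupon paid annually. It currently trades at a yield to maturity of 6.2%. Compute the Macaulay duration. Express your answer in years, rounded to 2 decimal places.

5.47 years

Periodic yield y = 0.062. Discount each cash flow and weight by its year:
  t   CF        PV=CF/(1+0.062)^t    t·PV
  1       350.00       329.5669       329.5669
  2       350.00       310.3266       620.6532
  3       350.00       292.2096       876.6288
  4       350.00       275.1503     1,100.6012
  5       350.00       259.0869     1,295.4345
  6    10,350.00     7,214.2842    43,285.7054
  Σ                  8,680.6245    47,508.5900
Price P = Σ PV = 8,680.6245.
Macaulay duration = Σ(t·PV) / P = 47,508.5900 / 8,680.6245 = 5.47295 years.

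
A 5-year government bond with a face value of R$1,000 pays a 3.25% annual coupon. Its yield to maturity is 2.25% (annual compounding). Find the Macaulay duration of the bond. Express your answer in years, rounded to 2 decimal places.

4.70 years

Periodic yield y = 0.0225. Discount each cash flow and weight by its year:
  t   CF        PV=CF/(1+0.0225)^t    t·PV
  1        32.50        31.7848        31.7848
  2        32.50        31.0854        62.1708
  3        32.50        30.4014        91.2042
  4        32.50        29.7324       118.9296
  5     1,032.50       923.7905     4,618.9523
  Σ                  1,046.7945     4,923.0418
Price P = Σ PV = 1,046.7945.
Macaulay duration = Σ(t·PV) / P = 4,923.0418 / 1,046.7945 = 4.70297 years.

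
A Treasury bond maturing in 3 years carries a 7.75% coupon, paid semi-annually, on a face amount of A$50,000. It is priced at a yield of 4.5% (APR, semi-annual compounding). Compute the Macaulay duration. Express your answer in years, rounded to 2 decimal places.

Periodic yield y = 0.0225. Discount each cash flow and weight by its period:
  t   CF        PV=CF/(1+0.0225)^t    t·PV
  1     1,937.50     1,894.8655     1,894.8655
  2     1,937.50     1,853.1692     3,706.3384
  3     1,937.50     1,812.3904     5,437.1713
  4     1,937.50     1,772.5090     7,090.0359
  5     1,937.50     1,733.5051     8,667.5256
  6    51,937.50    45,446.5731   272,679.4388
  Σ                 54,513.0124   299,475.3755
Price P = Σ PV = 54,513.0124.
Macaulay duration = Σ(t·PV) / P = 299,475.3755 / 54,513.0124 = 5.49365 half-year periods.
In years: 5.49365 / 2 = 2.74682 years.

2.75 years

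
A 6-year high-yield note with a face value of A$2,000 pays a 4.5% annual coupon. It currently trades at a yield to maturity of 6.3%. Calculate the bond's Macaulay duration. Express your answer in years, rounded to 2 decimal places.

5.36 years

Periodic yield y = 0.063. Discount each cash flow and weight by its year:
  t   CF        PV=CF/(1+0.063)^t    t·PV
  1        90.00        84.6660        84.6660
  2        90.00        79.6482       159.2964
  3        90.00        74.9278       224.7833
  4        90.00        70.4871       281.9483
  5        90.00        66.3096       331.5478
  6     2,090.00     1,448.5941     8,691.5643
  Σ                  1,824.6327     9,773.8062
Price P = Σ PV = 1,824.6327.
Macaulay duration = Σ(t·PV) / P = 9,773.8062 / 1,824.6327 = 5.35659 years.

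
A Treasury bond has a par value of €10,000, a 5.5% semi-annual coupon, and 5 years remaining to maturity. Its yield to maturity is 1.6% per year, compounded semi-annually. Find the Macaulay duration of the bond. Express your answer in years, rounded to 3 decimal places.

4.494 years

Periodic yield y = 0.008. Discount each cash flow and weight by its period:
  t   CF        PV=CF/(1+0.008)^t    t·PV
  1       275.00       272.8175       272.8175
  2       275.00       270.6522       541.3045
  3       275.00       268.5042       805.5126
  4       275.00       266.3732     1,065.4929
  5       275.00       264.2591     1,321.2957
  6       275.00       262.1619     1,572.9711
  7       275.00       260.0812     1,820.5684
  8       275.00       258.0171     2,064.1365
  9       275.00       255.9693     2,303.7238
  10   10,275.00     9,488.0401    94,880.4005
  Σ                 11,866.8758   106,648.2237
Price P = Σ PV = 11,866.8758.
Macaulay duration = Σ(t·PV) / P = 106,648.2237 / 11,866.8758 = 8.98705 half-year periods.
In years: 8.98705 / 2 = 4.49353 years.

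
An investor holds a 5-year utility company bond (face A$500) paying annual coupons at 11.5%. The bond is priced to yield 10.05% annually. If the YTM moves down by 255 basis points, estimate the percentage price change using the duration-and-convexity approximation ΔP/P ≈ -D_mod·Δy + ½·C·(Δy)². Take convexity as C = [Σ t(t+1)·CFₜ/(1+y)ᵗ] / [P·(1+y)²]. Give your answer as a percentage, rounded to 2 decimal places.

+10.10%

With y = 0.1005:
  t   CF        PV=CF/(1+0.1005)^t    t·PV        t(t+1)·PV
  1        57.50        52.2490        52.2490         104.4980
  2        57.50        47.4775        94.9550         284.8649
  3        57.50        43.1417       129.4252         517.7009
  4        57.50        39.2019       156.8078         784.0390
  5       557.50       345.3780     1,726.8899      10,361.3392
  Σ                    527.4481     2,160.3269      12,052.4420
P = 527.4481; D_Mac = 4.09581 yrs; D_mod = 3.72177 yrs; C = 18.86754.
Duration effect: -3.72177 × (-0.0255) = +0.094905
Convexity effect: 0.5 × 18.86754 × (-0.0255)² = +0.0061343
ΔP/P ≈ +0.094905 + 0.0061343 = +0.101039 = +10.1039%.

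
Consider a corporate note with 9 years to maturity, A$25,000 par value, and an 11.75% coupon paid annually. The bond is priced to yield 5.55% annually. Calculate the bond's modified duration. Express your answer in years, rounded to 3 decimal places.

6.173 years

Periodic yield y = 0.0555. First find Macaulay duration:
  t   CF        PV=CF/(1+0.0555)^t    t·PV
  1     2,937.50     2,783.0412     2,783.0412
  2     2,937.50     2,636.7041     5,273.4083
  3     2,937.50     2,498.0617     7,494.1851
  4     2,937.50     2,366.7093     9,466.8374
  5     2,937.50     2,242.2637    11,211.3185
  6     2,937.50     2,124.3616    12,746.1698
  7     2,937.50     2,012.6591    14,088.6134
  8     2,937.50     1,906.8300    15,254.6399
  9    27,937.50    17,181.5920   154,634.3279
  Σ                 35,752.2228   232,952.5415
P = 35,752.2228; Macaulay duration = 232,952.5415 / 35,752.2228 = 6.51575 years.
Modified duration = D_Mac / (1 + y) = 6.51575 / 1.0555 = 6.17314 years.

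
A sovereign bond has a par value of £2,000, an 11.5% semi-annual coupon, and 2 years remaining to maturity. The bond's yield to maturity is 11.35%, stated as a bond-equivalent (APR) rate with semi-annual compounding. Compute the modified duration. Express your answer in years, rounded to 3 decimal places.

Periodic yield y = 0.05675. First find Macaulay duration:
  t   CF        PV=CF/(1+0.05675)^t    t·PV
  1       115.00       108.8242       108.8242
  2       115.00       102.9801       205.9602
  3       115.00        97.4498       292.3495
  4     2,115.00     1,695.9824     6,783.9297
  Σ                  2,005.2366     7,391.0636
P = 2,005.2366; Macaulay duration = 7,391.0636 / 2,005.2366 = 3.68588 half-year periods = 1.84294 years.
Modified duration = D_Mac / (1 + y) = 1.84294 / 1.05675 = 1.74397 years.

1.744 years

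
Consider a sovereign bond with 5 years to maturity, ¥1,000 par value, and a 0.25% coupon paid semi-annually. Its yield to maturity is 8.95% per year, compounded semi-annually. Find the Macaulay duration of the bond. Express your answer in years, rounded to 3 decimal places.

Periodic yield y = 0.04475. Discount each cash flow and weight by its period:
  t   CF        PV=CF/(1+0.04475)^t    t·PV
  1         1.25         1.1965         1.1965
  2         1.25         1.1452         2.2904
  3         1.25         1.0962         3.2885
  4         1.25         1.0492         4.1968
  5         1.25         1.0043         5.0213
  6         1.25         0.9612         5.7675
  7         1.25         0.9201         6.4405
  8         1.25         0.8807         7.0453
  9         1.25         0.8429         7.5865
  10    1,001.25       646.2770     6,462.7705
  Σ                    655.3733     6,505.6038
Price P = Σ PV = 655.3733.
Macaulay duration = Σ(t·PV) / P = 6,505.6038 / 655.3733 = 9.92656 half-year periods.
In years: 9.92656 / 2 = 4.96328 years.

4.963 years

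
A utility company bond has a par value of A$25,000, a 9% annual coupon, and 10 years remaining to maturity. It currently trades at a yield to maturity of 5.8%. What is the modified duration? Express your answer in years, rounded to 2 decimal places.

6.92 years

Periodic yield y = 0.058. First find Macaulay duration:
  t   CF        PV=CF/(1+0.058)^t    t·PV
  1     2,250.00     2,126.6541     2,126.6541
  2     2,250.00     2,010.0700     4,020.1400
  3     2,250.00     1,899.8771     5,699.6314
  4     2,250.00     1,795.7251     7,182.9003
  5     2,250.00     1,697.2827     8,486.4134
  6     2,250.00     1,604.2369     9,625.4216
  7     2,250.00     1,516.2920    10,614.0440
  8     2,250.00     1,433.1682    11,465.3460
  9     2,250.00     1,354.6014    12,191.4123
  10   27,250.00    15,506.3588   155,063.5883
  Σ                 30,944.2663   226,475.5513
P = 30,944.2663; Macaulay duration = 226,475.5513 / 30,944.2663 = 7.31882 years.
Modified duration = D_Mac / (1 + y) = 7.31882 / 1.058 = 6.91760 years.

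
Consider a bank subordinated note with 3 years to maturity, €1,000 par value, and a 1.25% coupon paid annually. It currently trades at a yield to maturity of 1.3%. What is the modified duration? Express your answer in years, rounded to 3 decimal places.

2.925 years

Periodic yield y = 0.013. First find Macaulay duration:
  t   CF        PV=CF/(1+0.013)^t    t·PV
  1        12.50        12.3396        12.3396
  2        12.50        12.1812        24.3625
  3     1,012.50       974.0174     2,922.0521
  Σ                    998.5382     2,958.7541
P = 998.5382; Macaulay duration = 2,958.7541 / 998.5382 = 2.96309 years.
Modified duration = D_Mac / (1 + y) = 2.96309 / 1.013 = 2.92506 years.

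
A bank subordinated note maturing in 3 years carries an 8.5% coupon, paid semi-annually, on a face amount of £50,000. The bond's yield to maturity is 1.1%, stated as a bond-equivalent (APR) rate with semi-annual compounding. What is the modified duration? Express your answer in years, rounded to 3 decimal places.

Periodic yield y = 0.0055. First find Macaulay duration:
  t   CF        PV=CF/(1+0.0055)^t    t·PV
  1     2,125.00     2,113.3764     2,113.3764
  2     2,125.00     2,101.8164     4,203.6329
  3     2,125.00     2,090.3197     6,270.9590
  4     2,125.00     2,078.8858     8,315.5432
  5     2,125.00     2,067.5145    10,337.5724
  6    52,125.00    50,437.5077   302,625.0462
  Σ                 60,889.4205   333,866.1302
P = 60,889.4205; Macaulay duration = 333,866.1302 / 60,889.4205 = 5.48315 half-year periods = 2.74158 years.
Modified duration = D_Mac / (1 + y) = 2.74158 / 1.0055 = 2.72658 years.

2.727 years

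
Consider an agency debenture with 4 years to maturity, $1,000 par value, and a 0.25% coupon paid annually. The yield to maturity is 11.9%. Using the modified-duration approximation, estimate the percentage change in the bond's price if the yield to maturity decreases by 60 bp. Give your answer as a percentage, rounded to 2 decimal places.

+2.13%

Periodic yield y = 0.119. Modified duration first:
  t   CF        PV=CF/(1+0.119)^t    t·PV
  1         2.50         2.2341         2.2341
  2         2.50         1.9965         3.9931
  3         2.50         1.7842         5.3527
  4     1,002.50       639.3873     2,557.5494
  Σ                    645.4023     2,569.1293
P = 645.4023; D_Mac = 3.98066 yrs; D_mod = 3.98066/(1+0.119) = 3.55734 yrs.
ΔP/P ≈ -D_mod · Δy = -3.55734 × (-0.006) = +0.021344 = +2.1344%.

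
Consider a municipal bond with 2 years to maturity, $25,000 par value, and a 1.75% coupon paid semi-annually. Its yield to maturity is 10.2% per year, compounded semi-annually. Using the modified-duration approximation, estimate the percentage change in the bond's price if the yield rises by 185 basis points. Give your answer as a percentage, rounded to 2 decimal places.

Periodic yield y = 0.051. Modified duration first:
  t   CF        PV=CF/(1+0.051)^t    t·PV
  1       218.75       208.1351       208.1351
  2       218.75       198.0353       396.0706
  3       218.75       188.4256       565.2768
  4    25,218.75    20,668.6777    82,674.7106
  Σ                 21,263.2737    83,844.1932
P = 21,263.2737; D_Mac = 3.94315 half-year periods = 1.97157 yrs; D_mod = 1.97157/(1+0.051) = 1.87590 yrs.
ΔP/P ≈ -D_mod · Δy = -1.87590 × (+0.0185) = -0.034704 = -3.4704%.

-3.47%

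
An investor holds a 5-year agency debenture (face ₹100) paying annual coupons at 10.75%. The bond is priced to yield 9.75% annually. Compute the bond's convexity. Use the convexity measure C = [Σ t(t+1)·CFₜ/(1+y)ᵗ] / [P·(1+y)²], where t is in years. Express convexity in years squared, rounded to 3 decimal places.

19.237

With y = 0.0975:
  t   CF        PV=CF/(1+0.0975)^t    t·PV        t(t+1)·PV
  1        10.75         9.7950         9.7950          19.5900
  2        10.75         8.9248        17.8496          53.5489
  3        10.75         8.1320        24.3959          97.5834
  4        10.75         7.4095        29.6381         148.1905
  5       110.75        69.5538       347.7692       2,086.6151
  Σ                    103.8151       429.4478       2,405.5279
P = 103.8151.
Convexity = Σ t(t+1)·PV / [P·(1+y)²] = 2,405.5279 / (103.8151 × 1.204506) = 19.23715.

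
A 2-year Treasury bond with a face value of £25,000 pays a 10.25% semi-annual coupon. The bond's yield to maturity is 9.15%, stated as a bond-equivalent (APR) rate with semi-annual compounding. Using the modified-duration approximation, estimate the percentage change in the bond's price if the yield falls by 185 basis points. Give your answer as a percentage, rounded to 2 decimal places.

+3.29%

Periodic yield y = 0.04575. Modified duration first:
  t   CF        PV=CF/(1+0.04575)^t    t·PV
  1     1,281.25     1,225.1972     1,225.1972
  2     1,281.25     1,171.5967     2,343.1934
  3     1,281.25     1,120.3411     3,361.0232
  4    26,281.25    21,975.2854    87,901.1417
  Σ                 25,492.4204    94,830.5555
P = 25,492.4204; D_Mac = 3.71995 half-year periods = 1.85998 yrs; D_mod = 1.85998/(1+0.04575) = 1.77860 yrs.
ΔP/P ≈ -D_mod · Δy = -1.77860 × (-0.0185) = +0.032904 = +3.2904%.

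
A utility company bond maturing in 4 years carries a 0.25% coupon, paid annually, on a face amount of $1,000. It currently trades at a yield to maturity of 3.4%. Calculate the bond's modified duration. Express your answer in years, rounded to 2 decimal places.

Periodic yield y = 0.034. First find Macaulay duration:
  t   CF        PV=CF/(1+0.034)^t    t·PV
  1         2.50         2.4178         2.4178
  2         2.50         2.3383         4.6766
  3         2.50         2.2614         6.7842
  4     1,002.50       877.0053     3,508.0213
  Σ                    884.0228     3,521.8999
P = 884.0228; Macaulay duration = 3,521.8999 / 884.0228 = 3.98395 years.
Modified duration = D_Mac / (1 + y) = 3.98395 / 1.034 = 3.85295 years.

3.85 years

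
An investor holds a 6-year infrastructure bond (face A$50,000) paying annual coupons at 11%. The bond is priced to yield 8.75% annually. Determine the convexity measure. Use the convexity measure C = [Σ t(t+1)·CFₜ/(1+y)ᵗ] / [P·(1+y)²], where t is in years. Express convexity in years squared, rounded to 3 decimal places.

25.875

With y = 0.0875:
  t   CF        PV=CF/(1+0.0875)^t    t·PV        t(t+1)·PV
  1     5,500.00     5,057.4713     5,057.4713      10,114.9425
  2     5,500.00     4,650.5483     9,301.0966      27,903.2897
  3     5,500.00     4,276.3662    12,829.0987      51,316.3949
  4     5,500.00     3,932.2908    15,729.1632      78,645.8160
  5     5,500.00     3,615.8996    18,079.4979     108,476.9875
  6    55,500.00    33,551.9209   201,311.5254   1,409,180.6781
  Σ                 55,084.4971   262,307.8531   1,685,638.1088
P = 55,084.4971.
Convexity = Σ t(t+1)·PV / [P·(1+y)²] = 1,685,638.1088 / (55,084.4971 × 1.182656) = 25.87477.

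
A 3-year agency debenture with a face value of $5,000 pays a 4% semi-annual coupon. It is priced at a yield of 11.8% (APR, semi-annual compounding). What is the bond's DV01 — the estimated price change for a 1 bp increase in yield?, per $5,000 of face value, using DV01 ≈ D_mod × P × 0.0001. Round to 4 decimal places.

Periodic yield y = 0.059.
  t   CF        PV=CF/(1+0.059)^t    t·PV
  1       100.00        94.4287        94.4287
  2       100.00        89.1678       178.3356
  3       100.00        84.2000       252.6000
  4       100.00        79.5090       318.0359
  5       100.00        75.0793       375.3965
  6     5,100.00     3,615.7169    21,694.3012
  Σ                  4,038.1017    22,913.0979
P = 4,038.1017; D_Mac = 5.67423 half-year periods = 2.83711 yrs; D_mod = 2.67905 yrs.
DV01 ≈ 2.67905 × 4,038.1017 × 0.0001 = 1.081827.

$1.0818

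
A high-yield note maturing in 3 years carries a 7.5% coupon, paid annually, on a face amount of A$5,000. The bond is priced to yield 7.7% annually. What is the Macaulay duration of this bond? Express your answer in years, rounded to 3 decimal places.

2.795 years

Periodic yield y = 0.077. Discount each cash flow and weight by its year:
  t   CF        PV=CF/(1+0.077)^t    t·PV
  1       375.00       348.1894       348.1894
  2       375.00       323.2956       646.5913
  3     5,375.00     4,302.6038    12,907.8115
  Σ                  4,974.0889    13,902.5922
Price P = Σ PV = 4,974.0889.
Macaulay duration = Σ(t·PV) / P = 13,902.5922 / 4,974.0889 = 2.79500 years.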